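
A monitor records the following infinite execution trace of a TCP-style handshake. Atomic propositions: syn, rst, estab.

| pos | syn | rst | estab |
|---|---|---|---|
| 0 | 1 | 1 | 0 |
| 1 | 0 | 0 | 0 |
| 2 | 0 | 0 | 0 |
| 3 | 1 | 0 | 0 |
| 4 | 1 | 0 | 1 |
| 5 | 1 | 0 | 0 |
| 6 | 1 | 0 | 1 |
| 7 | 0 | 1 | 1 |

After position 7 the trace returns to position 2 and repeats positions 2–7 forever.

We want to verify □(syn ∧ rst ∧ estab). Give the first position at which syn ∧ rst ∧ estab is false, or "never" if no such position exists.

At position 0 the labels are {rst, syn}, so syn ∧ rst ∧ estab is false there. This is the first violation.

0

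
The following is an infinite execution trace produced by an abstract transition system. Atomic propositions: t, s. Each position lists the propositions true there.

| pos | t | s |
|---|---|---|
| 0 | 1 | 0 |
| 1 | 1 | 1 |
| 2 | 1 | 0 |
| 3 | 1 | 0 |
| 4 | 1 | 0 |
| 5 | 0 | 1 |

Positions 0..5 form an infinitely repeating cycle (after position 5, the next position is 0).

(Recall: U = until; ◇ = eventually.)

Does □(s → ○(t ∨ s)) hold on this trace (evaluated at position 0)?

Yes

s → ○(t ∨ s) holds at every position 0..5, and those are all positions ever visited, so □(s → ○(t ∨ s)) holds.
Positions where s holds: 1, 5.
Check ○(t ∨ s) at each: 1→ok, 5→ok.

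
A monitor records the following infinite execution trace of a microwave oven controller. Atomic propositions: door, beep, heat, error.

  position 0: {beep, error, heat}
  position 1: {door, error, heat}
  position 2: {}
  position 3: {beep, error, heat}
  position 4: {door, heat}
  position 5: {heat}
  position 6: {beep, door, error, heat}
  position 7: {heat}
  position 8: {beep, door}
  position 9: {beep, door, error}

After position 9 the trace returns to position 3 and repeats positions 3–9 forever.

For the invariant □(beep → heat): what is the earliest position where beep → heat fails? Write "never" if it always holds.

Check beep → heat at each position in order: 0 ✓, 1 ✓, 2 ✓, 3 ✓, 4 ✓, 5 ✓, 6 ✓, 7 ✓.
At position 8 the labels are {beep, door}, so beep → heat is false there. This is the first violation.

8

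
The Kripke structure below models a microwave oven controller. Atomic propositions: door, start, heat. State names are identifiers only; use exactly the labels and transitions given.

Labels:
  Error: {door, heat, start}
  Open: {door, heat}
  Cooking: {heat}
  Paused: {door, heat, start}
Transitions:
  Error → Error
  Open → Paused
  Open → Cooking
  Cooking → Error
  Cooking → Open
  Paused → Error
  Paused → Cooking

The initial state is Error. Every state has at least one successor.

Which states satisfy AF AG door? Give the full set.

States satisfying AG door: {Error}.
States satisfying AF AG door: {Error}.

{Error}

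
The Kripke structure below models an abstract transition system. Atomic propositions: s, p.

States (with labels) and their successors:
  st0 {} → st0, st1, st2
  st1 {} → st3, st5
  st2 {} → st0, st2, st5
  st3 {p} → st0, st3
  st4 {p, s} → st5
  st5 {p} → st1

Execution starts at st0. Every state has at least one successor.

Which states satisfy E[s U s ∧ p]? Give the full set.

States satisfying s: {st4}.
States satisfying s ∧ p: {st4}.
States satisfying E[s U s ∧ p]: {st4}.

{st4}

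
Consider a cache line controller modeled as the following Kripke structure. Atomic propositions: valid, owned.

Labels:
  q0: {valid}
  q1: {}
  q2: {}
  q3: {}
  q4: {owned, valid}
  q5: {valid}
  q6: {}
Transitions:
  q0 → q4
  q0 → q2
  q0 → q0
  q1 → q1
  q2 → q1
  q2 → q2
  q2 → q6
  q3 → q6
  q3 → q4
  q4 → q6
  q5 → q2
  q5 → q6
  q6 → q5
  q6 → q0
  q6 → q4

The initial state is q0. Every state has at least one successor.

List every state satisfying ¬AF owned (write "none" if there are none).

{q0, q1, q2, q3, q5, q6}

States satisfying owned: {q4}.
States satisfying AF owned: {q4}.
States satisfying ¬AF owned: {q0, q1, q2, q3, q5, q6}.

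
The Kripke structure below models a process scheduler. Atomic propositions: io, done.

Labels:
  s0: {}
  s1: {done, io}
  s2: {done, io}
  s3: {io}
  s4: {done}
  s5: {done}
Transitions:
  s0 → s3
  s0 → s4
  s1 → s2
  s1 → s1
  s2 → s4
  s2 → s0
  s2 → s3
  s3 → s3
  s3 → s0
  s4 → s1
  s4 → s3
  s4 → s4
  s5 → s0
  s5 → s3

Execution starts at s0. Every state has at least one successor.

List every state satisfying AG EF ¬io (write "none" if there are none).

{s0, s1, s2, s3, s4, s5}

States satisfying EF ¬io: {s0, s1, s2, s3, s4, s5}.
States satisfying AG EF ¬io: {s0, s1, s2, s3, s4, s5}.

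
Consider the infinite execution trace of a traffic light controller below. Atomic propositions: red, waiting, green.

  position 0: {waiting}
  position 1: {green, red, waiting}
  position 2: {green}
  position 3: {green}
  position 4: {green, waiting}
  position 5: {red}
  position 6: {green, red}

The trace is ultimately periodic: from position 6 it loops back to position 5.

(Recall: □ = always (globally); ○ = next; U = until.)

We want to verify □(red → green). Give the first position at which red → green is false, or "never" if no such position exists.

5

Check red → green at each position in order: 0 ✓, 1 ✓, 2 ✓, 3 ✓, 4 ✓.
At position 5 the labels are {red}, so red → green is false there. This is the first violation.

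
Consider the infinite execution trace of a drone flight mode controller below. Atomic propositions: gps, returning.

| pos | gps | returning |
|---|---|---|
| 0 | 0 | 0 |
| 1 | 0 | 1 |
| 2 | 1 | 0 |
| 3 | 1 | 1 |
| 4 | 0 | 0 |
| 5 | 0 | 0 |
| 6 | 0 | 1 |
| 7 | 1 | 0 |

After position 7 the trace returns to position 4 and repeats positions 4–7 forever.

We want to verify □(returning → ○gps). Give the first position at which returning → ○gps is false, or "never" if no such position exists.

Check returning → ○gps at each position in order: 0 ✓, 1 ✓, 2 ✓.
At position 3 the labels are {gps, returning} and the next position 4 has {}, so returning → ○gps is false there. This is the first violation.

3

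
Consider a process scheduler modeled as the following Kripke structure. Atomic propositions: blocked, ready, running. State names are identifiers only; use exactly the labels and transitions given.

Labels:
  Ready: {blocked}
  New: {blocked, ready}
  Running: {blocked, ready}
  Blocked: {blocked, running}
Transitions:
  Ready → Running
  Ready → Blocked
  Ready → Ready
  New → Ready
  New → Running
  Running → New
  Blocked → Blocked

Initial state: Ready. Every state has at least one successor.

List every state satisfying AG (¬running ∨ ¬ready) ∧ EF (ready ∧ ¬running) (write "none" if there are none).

States satisfying ¬running ∨ ¬ready: {Ready, New, Running, Blocked}.
States satisfying AG (¬running ∨ ¬ready): {Ready, New, Running, Blocked}.
States satisfying ready ∧ ¬running: {New, Running}.
States satisfying EF (ready ∧ ¬running): {Ready, New, Running}.
States satisfying AG (¬running ∨ ¬ready) ∧ EF (ready ∧ ¬running): {Ready, New, Running}.

{Ready, New, Running}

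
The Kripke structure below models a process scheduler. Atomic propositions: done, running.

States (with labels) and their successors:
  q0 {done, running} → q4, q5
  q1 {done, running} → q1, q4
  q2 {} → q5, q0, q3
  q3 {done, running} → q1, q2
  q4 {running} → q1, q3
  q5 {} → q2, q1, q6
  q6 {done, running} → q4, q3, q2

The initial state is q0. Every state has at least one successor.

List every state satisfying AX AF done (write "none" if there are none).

{q1, q4}

States satisfying AF done: {q0, q1, q3, q4, q6}.
States satisfying AX AF done: {q1, q4}.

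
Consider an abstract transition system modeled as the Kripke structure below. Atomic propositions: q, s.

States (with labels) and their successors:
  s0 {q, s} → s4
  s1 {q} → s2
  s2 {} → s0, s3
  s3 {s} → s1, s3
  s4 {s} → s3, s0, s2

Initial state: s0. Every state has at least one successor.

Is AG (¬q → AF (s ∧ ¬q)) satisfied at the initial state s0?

Holds

States satisfying ¬q → AF (s ∧ ¬q): {s0, s1, s2, s3, s4}.
States satisfying AG (¬q → AF (s ∧ ¬q)): {s0, s1, s2, s3, s4}.
Every state reachable from s0 satisfies ¬q → AF (s ∧ ¬q).
s0 ∈ Sat(AG (¬q → AF (s ∧ ¬q))).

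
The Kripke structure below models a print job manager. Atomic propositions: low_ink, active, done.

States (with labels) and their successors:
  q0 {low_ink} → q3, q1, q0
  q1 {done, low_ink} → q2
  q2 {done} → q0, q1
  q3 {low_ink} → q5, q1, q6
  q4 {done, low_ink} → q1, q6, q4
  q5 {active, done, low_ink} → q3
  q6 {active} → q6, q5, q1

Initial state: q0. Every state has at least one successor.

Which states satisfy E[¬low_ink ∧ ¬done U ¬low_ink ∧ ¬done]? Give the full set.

{q6}

States satisfying ¬low_ink ∧ ¬done: {q6}.
States satisfying E[¬low_ink ∧ ¬done U ¬low_ink ∧ ¬done]: {q6}.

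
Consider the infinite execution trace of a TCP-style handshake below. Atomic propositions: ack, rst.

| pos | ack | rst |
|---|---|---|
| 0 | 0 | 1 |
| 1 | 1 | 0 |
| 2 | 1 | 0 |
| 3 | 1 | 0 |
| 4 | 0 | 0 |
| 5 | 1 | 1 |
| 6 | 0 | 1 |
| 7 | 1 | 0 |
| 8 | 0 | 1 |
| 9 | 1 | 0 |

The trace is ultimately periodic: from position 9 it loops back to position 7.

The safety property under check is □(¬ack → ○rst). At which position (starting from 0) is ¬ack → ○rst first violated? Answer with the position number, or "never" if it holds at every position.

0

At position 0 the labels are {rst} and the next position 1 has {ack}, so ¬ack → ○rst is false there. This is the first violation.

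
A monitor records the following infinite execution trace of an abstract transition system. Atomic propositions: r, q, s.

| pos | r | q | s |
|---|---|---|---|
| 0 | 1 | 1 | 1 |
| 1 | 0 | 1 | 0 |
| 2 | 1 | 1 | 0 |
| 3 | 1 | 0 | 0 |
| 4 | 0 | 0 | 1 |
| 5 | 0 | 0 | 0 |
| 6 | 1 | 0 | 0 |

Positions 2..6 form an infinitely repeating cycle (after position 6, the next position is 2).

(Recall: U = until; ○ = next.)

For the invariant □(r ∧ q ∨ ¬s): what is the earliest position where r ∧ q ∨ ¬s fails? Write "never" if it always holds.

4

Check r ∧ q ∨ ¬s at each position in order: 0 ✓, 1 ✓, 2 ✓, 3 ✓.
At position 4 the labels are {s}, so r ∧ q ∨ ¬s is false there. This is the first violation.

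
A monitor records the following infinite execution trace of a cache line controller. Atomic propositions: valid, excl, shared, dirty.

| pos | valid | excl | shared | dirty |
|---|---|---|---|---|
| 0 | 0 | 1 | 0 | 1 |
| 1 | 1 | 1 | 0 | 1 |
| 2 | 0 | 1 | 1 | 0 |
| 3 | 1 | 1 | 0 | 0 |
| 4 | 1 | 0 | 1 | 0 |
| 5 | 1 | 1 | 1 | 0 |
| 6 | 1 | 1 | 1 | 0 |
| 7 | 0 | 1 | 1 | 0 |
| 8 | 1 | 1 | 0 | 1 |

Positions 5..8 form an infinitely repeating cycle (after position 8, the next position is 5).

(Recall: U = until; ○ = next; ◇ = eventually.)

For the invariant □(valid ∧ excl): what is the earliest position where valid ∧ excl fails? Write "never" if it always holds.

0

At position 0 the labels are {dirty, excl}, so valid ∧ excl is false there. This is the first violation.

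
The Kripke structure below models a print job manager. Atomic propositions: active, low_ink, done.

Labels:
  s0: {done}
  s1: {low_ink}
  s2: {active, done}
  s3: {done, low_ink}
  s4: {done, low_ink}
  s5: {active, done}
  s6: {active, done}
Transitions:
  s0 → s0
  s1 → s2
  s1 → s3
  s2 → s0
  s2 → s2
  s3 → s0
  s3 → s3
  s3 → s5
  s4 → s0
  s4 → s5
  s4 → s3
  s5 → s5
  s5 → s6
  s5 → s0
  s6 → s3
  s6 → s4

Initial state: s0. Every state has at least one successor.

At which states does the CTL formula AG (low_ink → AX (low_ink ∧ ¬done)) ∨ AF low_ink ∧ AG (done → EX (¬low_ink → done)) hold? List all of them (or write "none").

States satisfying low_ink → AX (low_ink ∧ ¬done): {s0, s2, s5, s6}.
States satisfying AG (low_ink → AX (low_ink ∧ ¬done)): {s0, s2}.
States satisfying low_ink: {s1, s3, s4}.
States satisfying AF low_ink: {s1, s3, s4, s6}.
States satisfying done → EX (¬low_ink → done): {s0, s1, s2, s3, s4, s5, s6}.
States satisfying AG (done → EX (¬low_ink → done)): {s0, s1, s2, s3, s4, s5, s6}.
States satisfying AF low_ink ∧ AG (done → EX (¬low_ink → done)): {s1, s3, s4, s6}.
States satisfying AG (low_ink → AX (low_ink ∧ ¬done)) ∨ AF low_ink ∧ AG (done → EX (¬low_ink → done)): {s0, s1, s2, s3, s4, s6}.

{s0, s1, s2, s3, s4, s6}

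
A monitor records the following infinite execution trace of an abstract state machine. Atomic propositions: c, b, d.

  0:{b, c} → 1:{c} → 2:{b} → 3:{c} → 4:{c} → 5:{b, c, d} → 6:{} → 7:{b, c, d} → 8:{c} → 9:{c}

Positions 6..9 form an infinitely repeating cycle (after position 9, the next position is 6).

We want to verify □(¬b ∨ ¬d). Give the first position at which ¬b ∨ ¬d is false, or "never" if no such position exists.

Check ¬b ∨ ¬d at each position in order: 0 ✓, 1 ✓, 2 ✓, 3 ✓, 4 ✓.
At position 5 the labels are {b, c, d}, so ¬b ∨ ¬d is false there. This is the first violation.

5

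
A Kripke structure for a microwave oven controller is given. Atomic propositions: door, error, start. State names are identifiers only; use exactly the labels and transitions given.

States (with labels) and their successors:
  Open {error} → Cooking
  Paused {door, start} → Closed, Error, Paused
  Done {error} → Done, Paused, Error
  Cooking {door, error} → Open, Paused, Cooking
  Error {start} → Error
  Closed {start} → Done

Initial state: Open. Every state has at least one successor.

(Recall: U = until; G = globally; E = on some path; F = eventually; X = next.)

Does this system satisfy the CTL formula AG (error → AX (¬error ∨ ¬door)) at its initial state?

States satisfying error → AX (¬error ∨ ¬door): {Paused, Done, Error, Closed}.
States satisfying AG (error → AX (¬error ∨ ¬door)): {Paused, Done, Error, Closed}.
Cooking is reachable from Open and violates error → AX (¬error ∨ ¬door), so AG fails at Open.
Open ∉ Sat(AG (error → AX (¬error ∨ ¬door))).

Violated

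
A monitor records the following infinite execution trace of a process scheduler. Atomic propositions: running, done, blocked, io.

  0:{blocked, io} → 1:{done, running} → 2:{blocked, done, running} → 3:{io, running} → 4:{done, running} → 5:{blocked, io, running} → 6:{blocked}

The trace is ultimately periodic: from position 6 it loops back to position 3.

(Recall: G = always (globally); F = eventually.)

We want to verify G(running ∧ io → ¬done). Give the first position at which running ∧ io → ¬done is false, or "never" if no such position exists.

never

running ∧ io → ¬done holds at every position 0..6, and those are all the positions the trace ever visits, so the invariant G(running ∧ io → ¬done) is never violated.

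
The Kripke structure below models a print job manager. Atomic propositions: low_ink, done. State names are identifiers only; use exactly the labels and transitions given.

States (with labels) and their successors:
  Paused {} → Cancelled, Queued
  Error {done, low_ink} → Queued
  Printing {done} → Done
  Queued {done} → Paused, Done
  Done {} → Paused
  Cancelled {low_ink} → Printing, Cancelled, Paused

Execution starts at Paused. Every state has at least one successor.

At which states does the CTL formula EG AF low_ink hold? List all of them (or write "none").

States satisfying AF low_ink: {Error, Cancelled}.
States satisfying EG AF low_ink: {Cancelled}.

{Cancelled}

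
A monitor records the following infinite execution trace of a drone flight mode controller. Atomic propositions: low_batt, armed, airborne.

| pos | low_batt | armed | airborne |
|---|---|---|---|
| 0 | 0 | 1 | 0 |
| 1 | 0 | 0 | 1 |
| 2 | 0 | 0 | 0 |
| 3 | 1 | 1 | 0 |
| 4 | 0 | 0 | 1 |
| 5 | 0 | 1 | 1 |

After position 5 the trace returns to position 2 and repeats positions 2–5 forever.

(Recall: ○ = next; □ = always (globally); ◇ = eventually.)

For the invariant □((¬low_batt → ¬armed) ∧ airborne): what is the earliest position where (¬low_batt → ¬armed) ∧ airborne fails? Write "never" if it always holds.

0

At position 0 the labels are {armed}, so (¬low_batt → ¬armed) ∧ airborne is false there. This is the first violation.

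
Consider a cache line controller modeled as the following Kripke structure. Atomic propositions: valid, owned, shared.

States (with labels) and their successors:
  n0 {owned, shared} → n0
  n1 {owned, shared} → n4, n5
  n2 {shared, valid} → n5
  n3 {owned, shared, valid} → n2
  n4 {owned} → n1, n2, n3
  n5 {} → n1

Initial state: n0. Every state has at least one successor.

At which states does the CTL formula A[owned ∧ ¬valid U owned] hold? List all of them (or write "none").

States satisfying owned ∧ ¬valid: {n0, n1, n4}.
States satisfying owned: {n0, n1, n3, n4}.
States satisfying A[owned ∧ ¬valid U owned]: {n0, n1, n3, n4}.

{n0, n1, n3, n4}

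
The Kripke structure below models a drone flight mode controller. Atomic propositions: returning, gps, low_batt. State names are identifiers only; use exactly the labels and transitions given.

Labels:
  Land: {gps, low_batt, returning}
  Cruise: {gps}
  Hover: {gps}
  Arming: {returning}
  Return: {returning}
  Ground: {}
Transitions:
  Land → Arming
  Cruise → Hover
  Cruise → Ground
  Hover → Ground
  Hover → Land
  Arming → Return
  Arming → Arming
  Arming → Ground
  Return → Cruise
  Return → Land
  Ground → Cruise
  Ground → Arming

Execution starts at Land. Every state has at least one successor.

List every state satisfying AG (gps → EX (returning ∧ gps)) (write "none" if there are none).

States satisfying gps → EX (returning ∧ gps): {Hover, Arming, Return, Ground}.
States satisfying AG (gps → EX (returning ∧ gps)): ∅.

none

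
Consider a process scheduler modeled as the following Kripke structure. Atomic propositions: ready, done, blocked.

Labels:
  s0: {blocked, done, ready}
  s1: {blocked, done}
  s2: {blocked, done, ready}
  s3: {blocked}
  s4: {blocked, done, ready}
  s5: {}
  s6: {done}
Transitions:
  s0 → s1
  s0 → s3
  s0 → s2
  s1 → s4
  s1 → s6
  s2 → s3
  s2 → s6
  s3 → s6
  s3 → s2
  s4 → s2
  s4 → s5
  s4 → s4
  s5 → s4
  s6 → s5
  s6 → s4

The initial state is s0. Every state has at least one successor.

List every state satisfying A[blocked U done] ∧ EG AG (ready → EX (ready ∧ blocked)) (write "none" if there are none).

States satisfying blocked: {s0, s1, s2, s3, s4}.
States satisfying done: {s0, s1, s2, s4, s6}.
States satisfying A[blocked U done]: {s0, s1, s2, s3, s4, s6}.
States satisfying AG (ready → EX (ready ∧ blocked)): ∅.
States satisfying EG AG (ready → EX (ready ∧ blocked)): ∅.
States satisfying A[blocked U done] ∧ EG AG (ready → EX (ready ∧ blocked)): ∅.

none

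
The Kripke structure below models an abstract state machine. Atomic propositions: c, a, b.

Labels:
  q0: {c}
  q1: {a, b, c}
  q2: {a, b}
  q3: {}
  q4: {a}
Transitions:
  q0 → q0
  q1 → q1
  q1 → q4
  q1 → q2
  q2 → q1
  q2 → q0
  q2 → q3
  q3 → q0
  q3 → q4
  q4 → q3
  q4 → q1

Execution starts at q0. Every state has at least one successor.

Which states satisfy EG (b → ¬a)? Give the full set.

{q0, q3, q4}

States satisfying b → ¬a: {q0, q3, q4}.
States satisfying EG (b → ¬a): {q0, q3, q4}.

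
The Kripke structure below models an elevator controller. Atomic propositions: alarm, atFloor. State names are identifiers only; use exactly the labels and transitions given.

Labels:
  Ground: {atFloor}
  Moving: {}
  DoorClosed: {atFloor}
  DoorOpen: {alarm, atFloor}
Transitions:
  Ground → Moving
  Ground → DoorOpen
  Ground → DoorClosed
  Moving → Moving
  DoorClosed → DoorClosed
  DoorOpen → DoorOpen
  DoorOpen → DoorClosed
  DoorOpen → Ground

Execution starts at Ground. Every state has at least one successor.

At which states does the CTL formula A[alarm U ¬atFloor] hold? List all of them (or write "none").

States satisfying alarm: {DoorOpen}.
States satisfying ¬atFloor: {Moving}.
States satisfying A[alarm U ¬atFloor]: {Moving}.

{Moving}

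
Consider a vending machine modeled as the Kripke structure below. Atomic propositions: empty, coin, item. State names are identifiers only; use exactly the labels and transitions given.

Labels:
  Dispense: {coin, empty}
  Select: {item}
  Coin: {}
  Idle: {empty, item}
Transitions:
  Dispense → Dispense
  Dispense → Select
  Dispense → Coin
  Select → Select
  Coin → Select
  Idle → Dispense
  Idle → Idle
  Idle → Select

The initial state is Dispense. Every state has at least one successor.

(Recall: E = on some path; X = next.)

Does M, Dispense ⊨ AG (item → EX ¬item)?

Does not hold

States satisfying item → EX ¬item: {Dispense, Coin, Idle}.
States satisfying AG (item → EX ¬item): ∅.
Select is reachable from Dispense and violates item → EX ¬item, so AG fails at Dispense.
Dispense ∉ Sat(AG (item → EX ¬item)).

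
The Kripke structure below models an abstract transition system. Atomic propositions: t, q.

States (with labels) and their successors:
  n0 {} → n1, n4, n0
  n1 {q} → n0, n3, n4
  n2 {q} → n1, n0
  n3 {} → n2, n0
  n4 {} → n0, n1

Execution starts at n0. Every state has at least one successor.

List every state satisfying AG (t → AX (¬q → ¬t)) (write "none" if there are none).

States satisfying t → AX (¬q → ¬t): {n0, n1, n2, n3, n4}.
States satisfying AG (t → AX (¬q → ¬t)): {n0, n1, n2, n3, n4}.

{n0, n1, n2, n3, n4}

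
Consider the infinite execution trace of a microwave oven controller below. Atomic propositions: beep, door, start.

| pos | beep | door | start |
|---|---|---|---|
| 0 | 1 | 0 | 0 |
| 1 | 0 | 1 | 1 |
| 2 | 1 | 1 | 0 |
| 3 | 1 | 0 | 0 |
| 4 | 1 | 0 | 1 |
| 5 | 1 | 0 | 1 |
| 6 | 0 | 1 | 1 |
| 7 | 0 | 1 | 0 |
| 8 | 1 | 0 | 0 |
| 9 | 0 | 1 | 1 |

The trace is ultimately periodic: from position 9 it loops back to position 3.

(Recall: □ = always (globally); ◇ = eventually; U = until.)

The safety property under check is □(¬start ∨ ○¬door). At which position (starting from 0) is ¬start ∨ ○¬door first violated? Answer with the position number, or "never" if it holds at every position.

Check ¬start ∨ ○¬door at each position in order: 0 ✓.
At position 1 the labels are {door, start} and the next position 2 has {beep, door}, so ¬start ∨ ○¬door is false there. This is the first violation.

1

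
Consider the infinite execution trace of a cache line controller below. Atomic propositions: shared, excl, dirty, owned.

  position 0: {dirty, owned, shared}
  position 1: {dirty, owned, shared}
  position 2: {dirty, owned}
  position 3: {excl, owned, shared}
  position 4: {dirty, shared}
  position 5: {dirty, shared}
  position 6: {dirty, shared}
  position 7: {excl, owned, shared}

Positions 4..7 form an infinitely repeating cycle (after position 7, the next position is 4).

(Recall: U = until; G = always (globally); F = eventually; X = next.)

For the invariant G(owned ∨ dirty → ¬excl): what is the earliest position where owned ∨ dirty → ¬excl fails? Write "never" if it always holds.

3

Check owned ∨ dirty → ¬excl at each position in order: 0 ✓, 1 ✓, 2 ✓.
At position 3 the labels are {excl, owned, shared}, so owned ∨ dirty → ¬excl is false there. This is the first violation.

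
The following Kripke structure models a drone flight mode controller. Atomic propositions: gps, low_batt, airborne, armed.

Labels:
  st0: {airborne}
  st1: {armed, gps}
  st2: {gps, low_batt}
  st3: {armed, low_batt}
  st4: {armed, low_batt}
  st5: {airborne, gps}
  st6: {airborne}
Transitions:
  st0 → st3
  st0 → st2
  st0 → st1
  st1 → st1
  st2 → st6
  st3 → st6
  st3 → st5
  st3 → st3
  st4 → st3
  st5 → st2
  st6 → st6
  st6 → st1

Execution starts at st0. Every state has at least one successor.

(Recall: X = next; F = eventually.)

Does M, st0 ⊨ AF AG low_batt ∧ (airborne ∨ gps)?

No

States satisfying AG low_batt: ∅.
States satisfying AF AG low_batt: ∅.
States satisfying airborne ∨ gps: {st0, st1, st2, st5, st6}.
States satisfying AF AG low_batt ∧ (airborne ∨ gps): ∅.
st0 ∉ Sat(AF AG low_batt ∧ (airborne ∨ gps)).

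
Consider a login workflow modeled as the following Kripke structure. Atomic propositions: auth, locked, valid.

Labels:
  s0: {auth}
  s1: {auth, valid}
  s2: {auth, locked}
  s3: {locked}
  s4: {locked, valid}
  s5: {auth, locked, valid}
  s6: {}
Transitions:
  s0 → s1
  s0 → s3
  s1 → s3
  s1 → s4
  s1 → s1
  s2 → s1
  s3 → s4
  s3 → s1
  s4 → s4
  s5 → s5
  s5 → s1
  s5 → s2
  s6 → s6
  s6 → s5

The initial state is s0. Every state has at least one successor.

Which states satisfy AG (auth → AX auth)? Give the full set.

{s4}

States satisfying auth → AX auth: {s2, s3, s4, s5, s6}.
States satisfying AG (auth → AX auth): {s4}.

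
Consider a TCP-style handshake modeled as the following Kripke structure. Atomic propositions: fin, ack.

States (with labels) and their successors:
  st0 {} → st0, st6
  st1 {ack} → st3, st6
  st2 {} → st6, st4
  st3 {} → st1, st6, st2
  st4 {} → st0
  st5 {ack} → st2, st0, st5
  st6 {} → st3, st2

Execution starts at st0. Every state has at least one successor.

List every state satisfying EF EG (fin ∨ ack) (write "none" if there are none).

{st5}

States satisfying EG (fin ∨ ack): {st5}.
States satisfying EF EG (fin ∨ ack): {st5}.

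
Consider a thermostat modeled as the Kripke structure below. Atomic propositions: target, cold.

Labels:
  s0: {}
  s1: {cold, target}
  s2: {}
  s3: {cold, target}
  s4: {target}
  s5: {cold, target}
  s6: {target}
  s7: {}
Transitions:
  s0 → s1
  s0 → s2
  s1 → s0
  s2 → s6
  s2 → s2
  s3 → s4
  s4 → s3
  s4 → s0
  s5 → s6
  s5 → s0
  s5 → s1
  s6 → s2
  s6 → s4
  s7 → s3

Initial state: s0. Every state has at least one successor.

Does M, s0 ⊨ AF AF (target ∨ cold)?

Violated

States satisfying AF (target ∨ cold): {s1, s3, s4, s5, s6, s7}.
States satisfying AF AF (target ∨ cold): {s1, s3, s4, s5, s6, s7}.
There is a path from s0 along which AF (target ∨ cold) never holds.
s0 ∉ Sat(AF AF (target ∨ cold)).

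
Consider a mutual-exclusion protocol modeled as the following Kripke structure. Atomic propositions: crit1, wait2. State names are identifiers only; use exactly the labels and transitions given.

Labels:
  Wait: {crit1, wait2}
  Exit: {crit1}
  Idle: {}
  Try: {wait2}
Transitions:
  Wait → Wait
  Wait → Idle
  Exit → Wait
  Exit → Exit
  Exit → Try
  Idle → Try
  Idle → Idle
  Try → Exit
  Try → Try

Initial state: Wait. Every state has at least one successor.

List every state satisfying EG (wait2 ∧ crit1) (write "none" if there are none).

States satisfying wait2 ∧ crit1: {Wait}.
States satisfying EG (wait2 ∧ crit1): {Wait}.

{Wait}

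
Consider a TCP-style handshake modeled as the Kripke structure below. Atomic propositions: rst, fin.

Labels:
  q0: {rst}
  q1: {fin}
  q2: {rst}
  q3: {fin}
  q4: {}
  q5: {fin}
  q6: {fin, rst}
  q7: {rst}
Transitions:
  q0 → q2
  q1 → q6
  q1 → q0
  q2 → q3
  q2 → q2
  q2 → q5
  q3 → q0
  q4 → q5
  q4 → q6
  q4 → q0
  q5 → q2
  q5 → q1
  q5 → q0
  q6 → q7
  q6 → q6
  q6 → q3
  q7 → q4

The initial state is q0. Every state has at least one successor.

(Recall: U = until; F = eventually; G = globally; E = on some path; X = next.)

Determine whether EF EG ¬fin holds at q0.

Satisfied

States satisfying EG ¬fin: {q0, q2, q4, q7}.
States satisfying EF EG ¬fin: {q0, q1, q2, q3, q4, q5, q6, q7}.
Some path from q0 reaches a state where EG ¬fin holds.
q0 ∈ Sat(EF EG ¬fin).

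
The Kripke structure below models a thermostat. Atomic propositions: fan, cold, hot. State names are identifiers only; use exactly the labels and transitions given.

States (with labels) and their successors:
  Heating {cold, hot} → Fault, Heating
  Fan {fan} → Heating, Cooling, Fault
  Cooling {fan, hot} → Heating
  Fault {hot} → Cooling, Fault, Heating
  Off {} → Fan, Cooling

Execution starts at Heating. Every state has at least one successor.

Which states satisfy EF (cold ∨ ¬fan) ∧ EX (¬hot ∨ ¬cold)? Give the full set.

States satisfying cold ∨ ¬fan: {Heating, Fault, Off}.
States satisfying EF (cold ∨ ¬fan): {Heating, Fan, Cooling, Fault, Off}.
States satisfying ¬hot ∨ ¬cold: {Fan, Cooling, Fault, Off}.
States satisfying EX (¬hot ∨ ¬cold): {Heating, Fan, Fault, Off}.
States satisfying EF (cold ∨ ¬fan) ∧ EX (¬hot ∨ ¬cold): {Heating, Fan, Fault, Off}.

{Heating, Fan, Fault, Off}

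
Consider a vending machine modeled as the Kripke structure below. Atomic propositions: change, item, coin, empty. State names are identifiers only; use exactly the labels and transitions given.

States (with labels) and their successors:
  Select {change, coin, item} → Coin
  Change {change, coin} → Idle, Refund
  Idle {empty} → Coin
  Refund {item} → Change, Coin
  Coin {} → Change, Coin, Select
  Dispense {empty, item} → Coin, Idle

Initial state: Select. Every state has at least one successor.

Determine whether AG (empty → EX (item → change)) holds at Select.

States satisfying empty → EX (item → change): {Select, Change, Idle, Refund, Coin, Dispense}.
States satisfying AG (empty → EX (item → change)): {Select, Change, Idle, Refund, Coin, Dispense}.
Every state reachable from Select satisfies empty → EX (item → change).
Select ∈ Sat(AG (empty → EX (item → change))).

Holds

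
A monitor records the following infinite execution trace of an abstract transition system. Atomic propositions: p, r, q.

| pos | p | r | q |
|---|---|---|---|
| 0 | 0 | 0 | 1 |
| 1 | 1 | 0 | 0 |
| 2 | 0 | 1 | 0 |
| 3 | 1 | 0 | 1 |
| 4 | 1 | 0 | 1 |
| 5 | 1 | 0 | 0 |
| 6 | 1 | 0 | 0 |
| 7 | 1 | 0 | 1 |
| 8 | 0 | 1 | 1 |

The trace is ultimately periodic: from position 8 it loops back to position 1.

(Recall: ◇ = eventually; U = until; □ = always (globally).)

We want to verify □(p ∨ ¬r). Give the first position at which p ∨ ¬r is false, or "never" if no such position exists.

Check p ∨ ¬r at each position in order: 0 ✓, 1 ✓.
At position 2 the labels are {r}, so p ∨ ¬r is false there. This is the first violation.

2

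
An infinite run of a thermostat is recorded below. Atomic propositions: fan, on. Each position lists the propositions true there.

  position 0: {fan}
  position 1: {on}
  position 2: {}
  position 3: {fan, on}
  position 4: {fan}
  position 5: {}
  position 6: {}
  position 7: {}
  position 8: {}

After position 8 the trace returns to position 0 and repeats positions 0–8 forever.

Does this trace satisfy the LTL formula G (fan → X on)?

fan → X on must hold at every position from 0 onward. It fails at position 3, so G (fan → X on) is false.
Positions where fan holds: 0, 3, 4.
Check X on at each: 0→ok, 3→fails, 4→fails.

Violated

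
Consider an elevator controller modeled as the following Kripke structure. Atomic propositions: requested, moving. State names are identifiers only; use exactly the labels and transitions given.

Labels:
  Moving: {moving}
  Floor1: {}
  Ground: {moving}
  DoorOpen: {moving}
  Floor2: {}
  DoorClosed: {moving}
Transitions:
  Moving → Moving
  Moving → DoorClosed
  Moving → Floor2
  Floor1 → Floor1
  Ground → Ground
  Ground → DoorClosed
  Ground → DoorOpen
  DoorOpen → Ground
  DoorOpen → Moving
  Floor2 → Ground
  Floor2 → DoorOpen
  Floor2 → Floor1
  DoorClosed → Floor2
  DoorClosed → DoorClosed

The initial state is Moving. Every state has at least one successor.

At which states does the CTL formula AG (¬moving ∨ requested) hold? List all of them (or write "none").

States satisfying ¬moving ∨ requested: {Floor1, Floor2}.
States satisfying AG (¬moving ∨ requested): {Floor1}.

{Floor1}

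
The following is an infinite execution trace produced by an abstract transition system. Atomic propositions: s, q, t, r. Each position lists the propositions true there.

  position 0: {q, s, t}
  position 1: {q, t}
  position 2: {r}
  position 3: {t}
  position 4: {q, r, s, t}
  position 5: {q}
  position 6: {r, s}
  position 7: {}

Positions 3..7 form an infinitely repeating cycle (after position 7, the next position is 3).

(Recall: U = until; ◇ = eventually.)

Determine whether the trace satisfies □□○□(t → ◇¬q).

□○□(t → ◇¬q) holds at every position 0..7, and those are all positions ever visited, so □□○□(t → ◇¬q) holds.

Yes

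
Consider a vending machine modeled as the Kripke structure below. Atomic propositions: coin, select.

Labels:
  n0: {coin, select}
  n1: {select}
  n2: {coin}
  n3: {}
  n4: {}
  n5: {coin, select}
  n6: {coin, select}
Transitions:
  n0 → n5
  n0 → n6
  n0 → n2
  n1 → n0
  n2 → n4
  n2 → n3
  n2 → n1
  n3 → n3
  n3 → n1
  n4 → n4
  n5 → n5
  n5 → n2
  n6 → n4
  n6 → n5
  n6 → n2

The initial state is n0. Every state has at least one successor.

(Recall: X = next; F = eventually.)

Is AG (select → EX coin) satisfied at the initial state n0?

Satisfied

States satisfying select → EX coin: {n0, n1, n2, n3, n4, n5, n6}.
States satisfying AG (select → EX coin): {n0, n1, n2, n3, n4, n5, n6}.
Every state reachable from n0 satisfies select → EX coin.
n0 ∈ Sat(AG (select → EX coin)).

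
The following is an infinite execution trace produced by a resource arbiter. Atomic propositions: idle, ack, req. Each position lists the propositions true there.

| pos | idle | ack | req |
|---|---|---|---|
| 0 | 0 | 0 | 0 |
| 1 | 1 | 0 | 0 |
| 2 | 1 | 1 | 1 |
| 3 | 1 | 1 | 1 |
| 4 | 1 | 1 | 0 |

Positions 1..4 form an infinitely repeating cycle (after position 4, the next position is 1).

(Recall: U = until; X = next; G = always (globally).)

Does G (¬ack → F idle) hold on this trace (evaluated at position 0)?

¬ack → F idle holds at every position 0..4, and those are all positions ever visited, so G (¬ack → F idle) holds.
Positions where ¬ack holds: 0, 1.
Check F idle at each: 0→ok, 1→ok.

Yes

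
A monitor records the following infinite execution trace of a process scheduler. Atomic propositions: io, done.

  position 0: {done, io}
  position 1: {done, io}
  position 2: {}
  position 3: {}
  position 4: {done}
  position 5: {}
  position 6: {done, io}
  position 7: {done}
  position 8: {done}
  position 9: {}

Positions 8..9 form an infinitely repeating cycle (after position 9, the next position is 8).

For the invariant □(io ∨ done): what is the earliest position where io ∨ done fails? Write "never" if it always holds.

Check io ∨ done at each position in order: 0 ✓, 1 ✓.
At position 2 the labels are {}, so io ∨ done is false there. This is the first violation.

2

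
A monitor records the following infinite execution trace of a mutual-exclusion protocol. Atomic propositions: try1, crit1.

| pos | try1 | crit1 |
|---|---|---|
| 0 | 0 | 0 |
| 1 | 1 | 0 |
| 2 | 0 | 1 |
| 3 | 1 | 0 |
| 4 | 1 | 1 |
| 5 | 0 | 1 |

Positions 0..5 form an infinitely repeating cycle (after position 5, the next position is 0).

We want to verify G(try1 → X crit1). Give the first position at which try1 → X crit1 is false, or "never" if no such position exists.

never

try1 → X crit1 holds at every position 0..5, and those are all the positions the trace ever visits, so the invariant G(try1 → X crit1) is never violated.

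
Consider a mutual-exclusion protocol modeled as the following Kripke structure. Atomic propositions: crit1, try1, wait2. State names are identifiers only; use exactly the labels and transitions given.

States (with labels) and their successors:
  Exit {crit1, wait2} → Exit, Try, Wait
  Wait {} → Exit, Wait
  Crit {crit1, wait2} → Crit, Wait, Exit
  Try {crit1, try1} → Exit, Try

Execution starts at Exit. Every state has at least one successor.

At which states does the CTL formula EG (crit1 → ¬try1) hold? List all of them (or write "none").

{Exit, Wait, Crit}

States satisfying crit1 → ¬try1: {Exit, Wait, Crit}.
States satisfying EG (crit1 → ¬try1): {Exit, Wait, Crit}.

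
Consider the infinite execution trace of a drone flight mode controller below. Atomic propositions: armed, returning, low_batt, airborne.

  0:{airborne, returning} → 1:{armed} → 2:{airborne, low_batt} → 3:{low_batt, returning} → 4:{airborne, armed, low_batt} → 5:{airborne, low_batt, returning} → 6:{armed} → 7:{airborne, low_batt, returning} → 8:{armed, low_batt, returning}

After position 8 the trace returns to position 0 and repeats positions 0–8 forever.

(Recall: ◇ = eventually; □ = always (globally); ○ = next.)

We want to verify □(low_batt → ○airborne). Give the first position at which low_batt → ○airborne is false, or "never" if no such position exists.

Check low_batt → ○airborne at each position in order: 0 ✓, 1 ✓.
At position 2 the labels are {airborne, low_batt} and the next position 3 has {low_batt, returning}, so low_batt → ○airborne is false there. This is the first violation.

2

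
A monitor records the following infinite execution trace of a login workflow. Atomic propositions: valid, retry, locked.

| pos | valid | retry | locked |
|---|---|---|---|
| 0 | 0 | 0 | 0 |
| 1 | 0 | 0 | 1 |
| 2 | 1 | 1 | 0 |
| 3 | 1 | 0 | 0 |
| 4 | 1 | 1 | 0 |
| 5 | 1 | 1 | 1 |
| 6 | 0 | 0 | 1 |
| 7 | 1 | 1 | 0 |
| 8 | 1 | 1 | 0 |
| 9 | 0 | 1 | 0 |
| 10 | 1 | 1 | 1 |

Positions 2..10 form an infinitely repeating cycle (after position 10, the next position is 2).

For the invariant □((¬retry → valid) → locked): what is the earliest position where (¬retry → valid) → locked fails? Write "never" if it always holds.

Check (¬retry → valid) → locked at each position in order: 0 ✓, 1 ✓.
At position 2 the labels are {retry, valid}, so (¬retry → valid) → locked is false there. This is the first violation.

2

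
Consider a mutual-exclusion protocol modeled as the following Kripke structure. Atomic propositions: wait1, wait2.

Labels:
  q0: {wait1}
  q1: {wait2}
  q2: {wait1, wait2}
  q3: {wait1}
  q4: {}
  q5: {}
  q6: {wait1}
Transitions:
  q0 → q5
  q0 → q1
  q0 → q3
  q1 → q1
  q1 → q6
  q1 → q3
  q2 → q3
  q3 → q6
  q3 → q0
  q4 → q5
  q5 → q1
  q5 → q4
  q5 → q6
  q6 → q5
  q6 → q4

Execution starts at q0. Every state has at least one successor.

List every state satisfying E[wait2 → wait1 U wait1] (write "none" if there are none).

{q0, q2, q3, q4, q5, q6}

States satisfying wait2 → wait1: {q0, q2, q3, q4, q5, q6}.
States satisfying wait1: {q0, q2, q3, q6}.
States satisfying E[wait2 → wait1 U wait1]: {q0, q2, q3, q4, q5, q6}.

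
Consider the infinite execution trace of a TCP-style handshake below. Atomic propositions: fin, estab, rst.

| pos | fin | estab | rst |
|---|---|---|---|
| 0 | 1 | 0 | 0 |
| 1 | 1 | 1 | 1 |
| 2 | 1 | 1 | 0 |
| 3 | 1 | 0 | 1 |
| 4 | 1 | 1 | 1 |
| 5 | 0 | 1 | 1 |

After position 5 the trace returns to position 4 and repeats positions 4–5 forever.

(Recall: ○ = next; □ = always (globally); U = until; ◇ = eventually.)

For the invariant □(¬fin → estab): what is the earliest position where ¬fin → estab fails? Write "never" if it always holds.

never

¬fin → estab holds at every position 0..5, and those are all the positions the trace ever visits, so the invariant □(¬fin → estab) is never violated.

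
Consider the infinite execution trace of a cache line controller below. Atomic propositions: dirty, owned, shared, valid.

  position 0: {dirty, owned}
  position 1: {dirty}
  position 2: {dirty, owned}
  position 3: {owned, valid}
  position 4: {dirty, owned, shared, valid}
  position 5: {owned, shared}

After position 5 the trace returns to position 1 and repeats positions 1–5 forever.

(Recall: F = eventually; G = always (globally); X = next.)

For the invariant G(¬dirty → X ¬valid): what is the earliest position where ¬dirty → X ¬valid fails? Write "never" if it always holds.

Check ¬dirty → X ¬valid at each position in order: 0 ✓, 1 ✓, 2 ✓.
At position 3 the labels are {owned, valid} and the next position 4 has {dirty, owned, shared, valid}, so ¬dirty → X ¬valid is false there. This is the first violation.

3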